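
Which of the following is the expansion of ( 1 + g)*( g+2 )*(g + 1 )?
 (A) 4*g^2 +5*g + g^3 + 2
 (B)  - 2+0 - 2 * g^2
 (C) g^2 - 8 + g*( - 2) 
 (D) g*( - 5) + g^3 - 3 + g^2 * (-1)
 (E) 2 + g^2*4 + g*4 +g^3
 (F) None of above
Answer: A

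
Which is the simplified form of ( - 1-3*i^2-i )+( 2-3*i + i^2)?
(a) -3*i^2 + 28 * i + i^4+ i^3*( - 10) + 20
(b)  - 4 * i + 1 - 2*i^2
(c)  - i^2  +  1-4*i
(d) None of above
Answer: b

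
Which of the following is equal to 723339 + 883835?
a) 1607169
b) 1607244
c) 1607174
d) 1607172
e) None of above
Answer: c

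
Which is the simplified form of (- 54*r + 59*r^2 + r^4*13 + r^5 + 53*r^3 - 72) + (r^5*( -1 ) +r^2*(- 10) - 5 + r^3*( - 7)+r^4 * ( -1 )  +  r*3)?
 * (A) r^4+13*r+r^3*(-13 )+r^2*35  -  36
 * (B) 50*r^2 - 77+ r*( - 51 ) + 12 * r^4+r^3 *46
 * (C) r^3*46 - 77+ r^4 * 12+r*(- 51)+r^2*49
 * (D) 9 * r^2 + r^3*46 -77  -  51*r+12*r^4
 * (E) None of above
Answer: C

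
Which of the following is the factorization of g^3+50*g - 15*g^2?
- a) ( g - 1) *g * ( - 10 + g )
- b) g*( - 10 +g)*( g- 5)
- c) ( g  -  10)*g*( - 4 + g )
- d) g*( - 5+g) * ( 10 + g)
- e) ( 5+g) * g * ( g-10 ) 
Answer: b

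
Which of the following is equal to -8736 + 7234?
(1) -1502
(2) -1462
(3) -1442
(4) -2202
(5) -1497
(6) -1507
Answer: 1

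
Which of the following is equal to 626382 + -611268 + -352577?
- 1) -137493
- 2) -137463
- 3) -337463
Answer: 3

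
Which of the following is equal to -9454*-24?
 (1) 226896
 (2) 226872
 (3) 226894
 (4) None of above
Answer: 1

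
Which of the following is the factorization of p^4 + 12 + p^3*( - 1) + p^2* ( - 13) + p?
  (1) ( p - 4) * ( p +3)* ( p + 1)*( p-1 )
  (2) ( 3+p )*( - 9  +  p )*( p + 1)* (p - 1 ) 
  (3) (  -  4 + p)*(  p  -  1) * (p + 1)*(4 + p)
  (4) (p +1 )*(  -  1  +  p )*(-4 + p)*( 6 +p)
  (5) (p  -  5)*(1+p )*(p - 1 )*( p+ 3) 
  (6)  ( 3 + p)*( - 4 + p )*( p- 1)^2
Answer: 1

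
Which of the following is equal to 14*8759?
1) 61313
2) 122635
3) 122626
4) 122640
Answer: 3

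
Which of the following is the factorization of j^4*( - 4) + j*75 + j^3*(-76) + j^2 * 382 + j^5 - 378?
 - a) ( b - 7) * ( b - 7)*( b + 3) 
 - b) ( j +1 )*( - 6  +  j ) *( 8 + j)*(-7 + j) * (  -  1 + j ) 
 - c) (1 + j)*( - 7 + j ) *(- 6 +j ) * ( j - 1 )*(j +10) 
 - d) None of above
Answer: d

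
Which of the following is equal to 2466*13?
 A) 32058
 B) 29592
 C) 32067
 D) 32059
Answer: A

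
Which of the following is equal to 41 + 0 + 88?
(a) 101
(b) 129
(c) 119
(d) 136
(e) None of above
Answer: b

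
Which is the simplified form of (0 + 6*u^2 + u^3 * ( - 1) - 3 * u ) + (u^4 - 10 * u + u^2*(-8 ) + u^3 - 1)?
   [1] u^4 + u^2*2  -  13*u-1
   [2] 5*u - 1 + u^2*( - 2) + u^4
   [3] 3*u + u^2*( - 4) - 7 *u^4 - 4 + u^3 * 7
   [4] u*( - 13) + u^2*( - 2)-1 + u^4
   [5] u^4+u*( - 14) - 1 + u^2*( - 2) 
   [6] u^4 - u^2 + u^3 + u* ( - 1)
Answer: 4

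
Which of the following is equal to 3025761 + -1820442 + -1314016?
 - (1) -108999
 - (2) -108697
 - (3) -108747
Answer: 2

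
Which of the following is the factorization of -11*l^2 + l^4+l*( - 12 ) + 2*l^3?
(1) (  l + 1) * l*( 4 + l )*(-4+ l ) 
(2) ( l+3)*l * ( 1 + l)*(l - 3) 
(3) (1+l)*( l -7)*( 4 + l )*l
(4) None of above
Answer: 4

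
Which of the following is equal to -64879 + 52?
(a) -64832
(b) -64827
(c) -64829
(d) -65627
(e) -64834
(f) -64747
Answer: b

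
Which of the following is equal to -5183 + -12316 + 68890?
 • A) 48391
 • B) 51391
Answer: B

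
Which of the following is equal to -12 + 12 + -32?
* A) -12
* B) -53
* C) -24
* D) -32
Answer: D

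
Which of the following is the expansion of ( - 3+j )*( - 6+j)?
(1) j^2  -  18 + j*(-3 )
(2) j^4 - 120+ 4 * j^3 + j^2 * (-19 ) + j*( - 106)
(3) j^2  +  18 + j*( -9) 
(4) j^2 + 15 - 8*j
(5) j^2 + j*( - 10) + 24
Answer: 3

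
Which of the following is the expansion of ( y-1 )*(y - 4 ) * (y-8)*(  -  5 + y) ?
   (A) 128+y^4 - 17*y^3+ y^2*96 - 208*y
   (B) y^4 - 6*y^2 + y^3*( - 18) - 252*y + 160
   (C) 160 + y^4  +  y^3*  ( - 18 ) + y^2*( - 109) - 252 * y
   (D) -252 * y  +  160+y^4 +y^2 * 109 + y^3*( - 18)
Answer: D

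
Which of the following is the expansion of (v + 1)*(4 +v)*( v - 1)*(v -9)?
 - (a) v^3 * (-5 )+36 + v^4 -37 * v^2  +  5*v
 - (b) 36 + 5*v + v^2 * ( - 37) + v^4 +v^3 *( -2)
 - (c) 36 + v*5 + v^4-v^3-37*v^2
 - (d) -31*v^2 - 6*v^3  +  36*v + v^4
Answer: a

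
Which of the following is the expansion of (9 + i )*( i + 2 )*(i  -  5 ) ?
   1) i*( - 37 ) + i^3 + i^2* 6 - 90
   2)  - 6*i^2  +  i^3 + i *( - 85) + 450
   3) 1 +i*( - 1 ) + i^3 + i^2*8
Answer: 1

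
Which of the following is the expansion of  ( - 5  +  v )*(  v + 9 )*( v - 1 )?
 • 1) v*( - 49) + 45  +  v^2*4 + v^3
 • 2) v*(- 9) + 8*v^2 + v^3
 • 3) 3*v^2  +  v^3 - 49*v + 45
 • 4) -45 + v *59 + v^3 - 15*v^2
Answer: 3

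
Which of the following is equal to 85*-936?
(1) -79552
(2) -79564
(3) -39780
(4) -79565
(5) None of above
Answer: 5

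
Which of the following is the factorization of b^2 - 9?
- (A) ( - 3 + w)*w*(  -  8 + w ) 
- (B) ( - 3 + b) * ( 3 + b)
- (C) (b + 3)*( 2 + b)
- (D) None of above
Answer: B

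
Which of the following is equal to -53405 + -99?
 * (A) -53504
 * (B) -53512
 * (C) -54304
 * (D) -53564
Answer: A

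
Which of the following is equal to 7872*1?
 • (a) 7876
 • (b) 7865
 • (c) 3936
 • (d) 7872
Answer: d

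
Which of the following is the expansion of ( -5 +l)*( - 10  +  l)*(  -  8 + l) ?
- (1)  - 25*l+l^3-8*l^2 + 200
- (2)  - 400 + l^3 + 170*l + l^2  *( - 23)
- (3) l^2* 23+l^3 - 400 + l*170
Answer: 2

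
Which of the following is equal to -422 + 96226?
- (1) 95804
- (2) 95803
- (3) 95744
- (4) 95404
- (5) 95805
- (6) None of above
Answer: 1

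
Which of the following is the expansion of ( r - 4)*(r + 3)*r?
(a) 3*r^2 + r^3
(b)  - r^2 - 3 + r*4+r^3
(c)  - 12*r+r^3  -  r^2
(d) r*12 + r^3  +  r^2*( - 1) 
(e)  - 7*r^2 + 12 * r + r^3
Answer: c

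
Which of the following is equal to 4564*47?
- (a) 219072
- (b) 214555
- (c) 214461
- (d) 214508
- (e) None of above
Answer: d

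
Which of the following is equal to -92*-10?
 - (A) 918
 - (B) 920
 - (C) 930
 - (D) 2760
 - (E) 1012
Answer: B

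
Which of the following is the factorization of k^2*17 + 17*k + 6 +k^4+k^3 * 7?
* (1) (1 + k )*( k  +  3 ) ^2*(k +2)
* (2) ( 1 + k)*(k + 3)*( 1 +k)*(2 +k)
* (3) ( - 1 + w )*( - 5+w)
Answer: 2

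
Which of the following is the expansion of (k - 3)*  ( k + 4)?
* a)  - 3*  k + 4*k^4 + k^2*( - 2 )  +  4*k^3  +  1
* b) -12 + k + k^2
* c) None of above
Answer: b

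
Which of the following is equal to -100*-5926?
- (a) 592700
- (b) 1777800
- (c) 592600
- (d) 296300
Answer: c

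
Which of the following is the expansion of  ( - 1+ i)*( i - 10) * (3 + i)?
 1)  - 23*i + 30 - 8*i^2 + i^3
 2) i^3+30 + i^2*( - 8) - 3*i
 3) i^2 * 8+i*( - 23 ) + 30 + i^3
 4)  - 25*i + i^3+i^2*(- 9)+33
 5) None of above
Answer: 1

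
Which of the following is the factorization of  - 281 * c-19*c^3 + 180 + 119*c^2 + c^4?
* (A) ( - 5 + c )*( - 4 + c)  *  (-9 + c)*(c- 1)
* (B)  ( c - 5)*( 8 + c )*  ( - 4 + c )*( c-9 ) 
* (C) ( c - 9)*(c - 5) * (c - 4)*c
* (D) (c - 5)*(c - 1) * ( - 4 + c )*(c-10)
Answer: A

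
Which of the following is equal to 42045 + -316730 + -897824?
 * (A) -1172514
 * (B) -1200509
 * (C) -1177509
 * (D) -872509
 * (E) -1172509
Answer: E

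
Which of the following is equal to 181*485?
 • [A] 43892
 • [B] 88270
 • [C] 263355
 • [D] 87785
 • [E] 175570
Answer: D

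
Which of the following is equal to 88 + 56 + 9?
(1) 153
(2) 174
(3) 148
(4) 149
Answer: 1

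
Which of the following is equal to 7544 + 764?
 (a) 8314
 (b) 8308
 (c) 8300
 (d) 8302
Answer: b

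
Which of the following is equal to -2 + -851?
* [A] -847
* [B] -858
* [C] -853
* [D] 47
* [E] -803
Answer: C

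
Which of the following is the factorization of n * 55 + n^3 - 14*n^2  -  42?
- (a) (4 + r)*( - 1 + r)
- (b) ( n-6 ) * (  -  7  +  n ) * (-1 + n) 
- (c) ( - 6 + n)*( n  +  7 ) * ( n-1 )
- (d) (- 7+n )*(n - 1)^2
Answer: b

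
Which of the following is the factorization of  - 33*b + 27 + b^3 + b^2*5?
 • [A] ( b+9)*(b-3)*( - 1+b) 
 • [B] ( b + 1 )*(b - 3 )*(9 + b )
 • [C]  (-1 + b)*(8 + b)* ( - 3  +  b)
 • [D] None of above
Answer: A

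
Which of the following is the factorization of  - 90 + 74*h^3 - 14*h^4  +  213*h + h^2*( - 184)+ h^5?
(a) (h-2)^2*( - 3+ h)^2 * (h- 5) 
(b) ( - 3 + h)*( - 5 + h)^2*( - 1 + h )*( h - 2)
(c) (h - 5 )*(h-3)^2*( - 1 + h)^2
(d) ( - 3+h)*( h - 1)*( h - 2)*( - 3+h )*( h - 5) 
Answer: d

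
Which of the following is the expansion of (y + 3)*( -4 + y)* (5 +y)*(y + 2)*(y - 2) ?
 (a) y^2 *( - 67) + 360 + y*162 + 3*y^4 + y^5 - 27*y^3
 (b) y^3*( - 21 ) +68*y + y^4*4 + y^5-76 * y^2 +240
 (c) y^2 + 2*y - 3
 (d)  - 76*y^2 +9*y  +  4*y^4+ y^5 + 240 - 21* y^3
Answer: b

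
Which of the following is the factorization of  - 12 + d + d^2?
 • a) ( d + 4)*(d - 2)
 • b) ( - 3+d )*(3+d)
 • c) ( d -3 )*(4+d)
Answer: c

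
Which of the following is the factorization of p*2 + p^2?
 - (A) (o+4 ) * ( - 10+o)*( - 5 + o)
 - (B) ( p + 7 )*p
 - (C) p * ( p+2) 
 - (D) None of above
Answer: C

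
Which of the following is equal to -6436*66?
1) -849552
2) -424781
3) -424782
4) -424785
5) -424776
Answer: 5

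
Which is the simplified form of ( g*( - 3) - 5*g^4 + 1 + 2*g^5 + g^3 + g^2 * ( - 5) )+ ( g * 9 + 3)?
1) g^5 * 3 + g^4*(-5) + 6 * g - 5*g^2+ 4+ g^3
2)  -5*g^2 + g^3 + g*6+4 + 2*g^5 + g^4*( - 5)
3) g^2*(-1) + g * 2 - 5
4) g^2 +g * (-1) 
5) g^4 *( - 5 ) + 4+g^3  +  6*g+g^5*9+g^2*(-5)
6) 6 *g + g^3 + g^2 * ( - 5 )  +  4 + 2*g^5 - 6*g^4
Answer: 2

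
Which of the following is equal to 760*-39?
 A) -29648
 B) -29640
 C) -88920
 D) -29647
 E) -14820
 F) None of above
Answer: B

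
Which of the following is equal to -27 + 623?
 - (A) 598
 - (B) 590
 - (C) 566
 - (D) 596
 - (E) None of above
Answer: D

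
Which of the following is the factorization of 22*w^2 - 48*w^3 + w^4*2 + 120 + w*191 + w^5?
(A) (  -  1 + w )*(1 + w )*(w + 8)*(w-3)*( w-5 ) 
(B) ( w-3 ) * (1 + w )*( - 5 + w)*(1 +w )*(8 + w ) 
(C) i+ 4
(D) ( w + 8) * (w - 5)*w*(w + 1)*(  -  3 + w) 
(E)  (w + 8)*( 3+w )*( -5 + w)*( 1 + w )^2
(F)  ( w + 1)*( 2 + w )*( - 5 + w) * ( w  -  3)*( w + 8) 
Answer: B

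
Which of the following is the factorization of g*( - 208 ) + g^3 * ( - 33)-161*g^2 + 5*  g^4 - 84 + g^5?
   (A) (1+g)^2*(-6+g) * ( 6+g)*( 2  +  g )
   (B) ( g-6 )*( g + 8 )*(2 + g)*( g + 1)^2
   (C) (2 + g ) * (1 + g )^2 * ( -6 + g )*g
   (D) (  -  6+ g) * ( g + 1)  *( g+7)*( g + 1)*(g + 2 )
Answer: D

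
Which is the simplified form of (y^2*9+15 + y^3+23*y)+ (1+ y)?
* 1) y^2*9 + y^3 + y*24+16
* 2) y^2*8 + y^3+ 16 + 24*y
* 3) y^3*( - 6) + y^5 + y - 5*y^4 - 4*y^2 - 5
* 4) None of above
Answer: 1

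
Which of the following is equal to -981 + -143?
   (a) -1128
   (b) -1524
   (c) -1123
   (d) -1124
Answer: d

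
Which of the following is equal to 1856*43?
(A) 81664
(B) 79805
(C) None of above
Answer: C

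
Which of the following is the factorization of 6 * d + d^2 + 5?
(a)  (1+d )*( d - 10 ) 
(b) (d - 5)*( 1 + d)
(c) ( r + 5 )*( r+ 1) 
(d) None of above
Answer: d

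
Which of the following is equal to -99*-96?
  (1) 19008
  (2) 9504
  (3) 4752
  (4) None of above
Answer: 2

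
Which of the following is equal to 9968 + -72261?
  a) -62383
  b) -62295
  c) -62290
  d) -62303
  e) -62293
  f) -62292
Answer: e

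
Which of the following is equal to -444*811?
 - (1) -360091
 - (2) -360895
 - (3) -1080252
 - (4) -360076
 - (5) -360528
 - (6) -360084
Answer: 6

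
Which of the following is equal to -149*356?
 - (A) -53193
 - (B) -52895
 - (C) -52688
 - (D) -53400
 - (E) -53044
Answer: E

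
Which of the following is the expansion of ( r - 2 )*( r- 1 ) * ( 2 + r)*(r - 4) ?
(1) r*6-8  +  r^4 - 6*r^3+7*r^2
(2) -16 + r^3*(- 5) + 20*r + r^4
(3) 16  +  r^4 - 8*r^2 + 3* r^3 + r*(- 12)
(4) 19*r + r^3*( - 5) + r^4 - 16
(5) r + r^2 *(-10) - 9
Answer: 2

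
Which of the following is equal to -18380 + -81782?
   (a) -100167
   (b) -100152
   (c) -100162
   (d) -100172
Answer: c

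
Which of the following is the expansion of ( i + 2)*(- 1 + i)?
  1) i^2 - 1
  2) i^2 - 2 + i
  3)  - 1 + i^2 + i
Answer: 2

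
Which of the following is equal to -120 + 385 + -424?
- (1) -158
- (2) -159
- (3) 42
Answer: 2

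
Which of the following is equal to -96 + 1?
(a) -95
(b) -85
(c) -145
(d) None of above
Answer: a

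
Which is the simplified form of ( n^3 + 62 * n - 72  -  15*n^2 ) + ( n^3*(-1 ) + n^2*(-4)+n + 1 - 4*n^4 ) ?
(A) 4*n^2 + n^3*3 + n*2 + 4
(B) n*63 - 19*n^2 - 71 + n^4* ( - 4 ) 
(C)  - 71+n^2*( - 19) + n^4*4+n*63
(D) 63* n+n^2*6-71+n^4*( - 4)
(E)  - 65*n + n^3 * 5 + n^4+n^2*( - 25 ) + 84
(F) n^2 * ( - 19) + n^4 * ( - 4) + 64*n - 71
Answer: B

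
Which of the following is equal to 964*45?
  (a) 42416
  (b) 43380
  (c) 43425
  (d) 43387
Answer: b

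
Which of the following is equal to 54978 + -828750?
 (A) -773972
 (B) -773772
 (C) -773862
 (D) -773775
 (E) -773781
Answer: B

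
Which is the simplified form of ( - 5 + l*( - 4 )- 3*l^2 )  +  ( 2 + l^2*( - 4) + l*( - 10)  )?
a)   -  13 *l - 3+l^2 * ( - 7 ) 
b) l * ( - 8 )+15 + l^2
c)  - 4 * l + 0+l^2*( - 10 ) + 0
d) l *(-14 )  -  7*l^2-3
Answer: d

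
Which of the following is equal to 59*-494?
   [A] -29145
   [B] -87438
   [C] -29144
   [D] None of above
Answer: D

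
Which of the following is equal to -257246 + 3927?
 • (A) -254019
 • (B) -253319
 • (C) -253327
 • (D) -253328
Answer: B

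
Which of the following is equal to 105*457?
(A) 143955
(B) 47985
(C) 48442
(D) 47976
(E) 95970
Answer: B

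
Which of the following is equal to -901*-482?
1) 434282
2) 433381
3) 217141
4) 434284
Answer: 1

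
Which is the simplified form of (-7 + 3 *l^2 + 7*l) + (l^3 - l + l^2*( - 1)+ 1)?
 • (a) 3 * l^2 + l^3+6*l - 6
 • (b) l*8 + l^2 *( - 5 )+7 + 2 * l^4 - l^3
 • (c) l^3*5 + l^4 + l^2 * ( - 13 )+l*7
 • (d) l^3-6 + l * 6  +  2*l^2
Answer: d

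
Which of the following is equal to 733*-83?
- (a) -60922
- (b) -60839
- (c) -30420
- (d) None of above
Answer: b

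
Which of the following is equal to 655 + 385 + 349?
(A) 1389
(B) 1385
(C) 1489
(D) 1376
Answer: A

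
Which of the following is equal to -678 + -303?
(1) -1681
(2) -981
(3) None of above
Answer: 2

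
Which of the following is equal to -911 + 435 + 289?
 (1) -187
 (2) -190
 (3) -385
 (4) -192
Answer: 1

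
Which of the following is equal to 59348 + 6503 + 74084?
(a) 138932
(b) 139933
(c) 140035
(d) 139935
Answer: d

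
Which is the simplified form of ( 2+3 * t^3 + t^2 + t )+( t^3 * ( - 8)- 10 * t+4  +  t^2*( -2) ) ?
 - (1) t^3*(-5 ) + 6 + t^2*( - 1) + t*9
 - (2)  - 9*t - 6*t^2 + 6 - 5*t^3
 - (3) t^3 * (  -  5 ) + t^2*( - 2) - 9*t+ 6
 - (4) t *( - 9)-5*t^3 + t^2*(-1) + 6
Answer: 4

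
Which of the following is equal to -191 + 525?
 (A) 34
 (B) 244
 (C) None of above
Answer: C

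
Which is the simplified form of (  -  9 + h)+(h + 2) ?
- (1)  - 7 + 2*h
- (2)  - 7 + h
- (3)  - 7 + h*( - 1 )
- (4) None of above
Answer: 1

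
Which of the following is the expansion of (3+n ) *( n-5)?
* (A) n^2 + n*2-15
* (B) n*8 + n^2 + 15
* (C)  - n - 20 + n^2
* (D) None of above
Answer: D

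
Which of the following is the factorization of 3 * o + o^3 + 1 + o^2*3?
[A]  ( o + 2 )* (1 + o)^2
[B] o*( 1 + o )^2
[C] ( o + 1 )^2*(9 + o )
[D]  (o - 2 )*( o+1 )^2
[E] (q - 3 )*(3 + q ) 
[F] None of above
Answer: F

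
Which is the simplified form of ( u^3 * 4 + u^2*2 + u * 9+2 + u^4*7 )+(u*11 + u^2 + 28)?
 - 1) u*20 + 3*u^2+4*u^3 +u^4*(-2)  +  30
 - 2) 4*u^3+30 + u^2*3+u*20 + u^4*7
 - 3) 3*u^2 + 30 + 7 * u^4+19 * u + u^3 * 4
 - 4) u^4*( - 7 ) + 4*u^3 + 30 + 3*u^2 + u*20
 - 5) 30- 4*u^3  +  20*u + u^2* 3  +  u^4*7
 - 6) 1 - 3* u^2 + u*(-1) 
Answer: 2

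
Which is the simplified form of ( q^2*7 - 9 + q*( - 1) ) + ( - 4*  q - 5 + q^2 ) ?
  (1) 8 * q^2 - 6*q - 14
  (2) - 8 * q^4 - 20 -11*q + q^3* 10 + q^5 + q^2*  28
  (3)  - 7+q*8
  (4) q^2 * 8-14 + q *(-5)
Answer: 4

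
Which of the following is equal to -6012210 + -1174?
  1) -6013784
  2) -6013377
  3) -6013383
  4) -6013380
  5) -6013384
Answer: 5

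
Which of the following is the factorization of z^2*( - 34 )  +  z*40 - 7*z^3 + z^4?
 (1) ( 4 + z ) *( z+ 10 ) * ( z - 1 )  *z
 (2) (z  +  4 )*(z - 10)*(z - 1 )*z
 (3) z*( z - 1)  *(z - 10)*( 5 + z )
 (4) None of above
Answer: 2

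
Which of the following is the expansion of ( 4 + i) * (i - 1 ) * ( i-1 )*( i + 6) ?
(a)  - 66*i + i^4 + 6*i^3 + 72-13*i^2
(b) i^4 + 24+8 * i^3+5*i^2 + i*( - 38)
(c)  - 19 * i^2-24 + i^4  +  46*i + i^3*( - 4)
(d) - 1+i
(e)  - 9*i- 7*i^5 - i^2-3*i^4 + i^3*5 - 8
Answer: b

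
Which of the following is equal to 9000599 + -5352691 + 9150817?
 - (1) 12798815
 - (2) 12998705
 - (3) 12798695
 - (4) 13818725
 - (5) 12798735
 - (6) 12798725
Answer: 6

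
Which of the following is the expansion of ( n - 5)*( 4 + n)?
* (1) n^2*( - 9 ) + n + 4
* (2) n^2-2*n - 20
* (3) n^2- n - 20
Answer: 3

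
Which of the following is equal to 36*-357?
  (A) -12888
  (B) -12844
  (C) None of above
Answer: C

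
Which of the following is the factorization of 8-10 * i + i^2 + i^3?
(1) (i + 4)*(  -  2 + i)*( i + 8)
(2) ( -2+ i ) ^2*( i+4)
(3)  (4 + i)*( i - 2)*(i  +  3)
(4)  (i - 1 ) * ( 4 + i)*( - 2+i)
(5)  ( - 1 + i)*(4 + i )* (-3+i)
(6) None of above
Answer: 4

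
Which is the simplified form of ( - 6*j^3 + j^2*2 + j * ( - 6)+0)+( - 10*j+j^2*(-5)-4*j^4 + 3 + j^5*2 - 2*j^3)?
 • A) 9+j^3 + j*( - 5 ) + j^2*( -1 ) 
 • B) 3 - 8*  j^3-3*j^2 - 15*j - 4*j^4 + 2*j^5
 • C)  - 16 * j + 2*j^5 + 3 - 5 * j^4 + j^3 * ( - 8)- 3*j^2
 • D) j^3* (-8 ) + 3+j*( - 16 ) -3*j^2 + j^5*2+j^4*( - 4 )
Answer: D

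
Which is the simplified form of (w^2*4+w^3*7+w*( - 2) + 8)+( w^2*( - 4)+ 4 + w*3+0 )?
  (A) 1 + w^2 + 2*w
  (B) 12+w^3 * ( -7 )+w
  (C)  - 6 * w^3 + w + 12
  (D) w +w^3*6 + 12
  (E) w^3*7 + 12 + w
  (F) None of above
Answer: E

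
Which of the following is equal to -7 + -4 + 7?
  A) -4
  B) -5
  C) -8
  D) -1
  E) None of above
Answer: A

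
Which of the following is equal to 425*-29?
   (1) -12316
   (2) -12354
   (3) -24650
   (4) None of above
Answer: 4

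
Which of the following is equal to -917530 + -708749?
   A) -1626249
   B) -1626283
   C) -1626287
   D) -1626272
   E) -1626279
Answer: E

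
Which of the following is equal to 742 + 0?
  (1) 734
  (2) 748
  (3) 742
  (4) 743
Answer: 3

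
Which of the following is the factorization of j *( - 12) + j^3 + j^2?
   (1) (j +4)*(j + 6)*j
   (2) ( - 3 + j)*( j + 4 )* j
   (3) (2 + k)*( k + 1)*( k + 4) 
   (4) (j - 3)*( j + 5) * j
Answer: 2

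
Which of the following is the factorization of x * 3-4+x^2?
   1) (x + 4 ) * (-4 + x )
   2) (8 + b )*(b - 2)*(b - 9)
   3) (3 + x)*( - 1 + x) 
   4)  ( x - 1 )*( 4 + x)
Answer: 4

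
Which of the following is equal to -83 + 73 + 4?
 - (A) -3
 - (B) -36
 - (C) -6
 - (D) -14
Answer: C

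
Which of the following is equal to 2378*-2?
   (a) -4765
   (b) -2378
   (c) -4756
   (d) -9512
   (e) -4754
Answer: c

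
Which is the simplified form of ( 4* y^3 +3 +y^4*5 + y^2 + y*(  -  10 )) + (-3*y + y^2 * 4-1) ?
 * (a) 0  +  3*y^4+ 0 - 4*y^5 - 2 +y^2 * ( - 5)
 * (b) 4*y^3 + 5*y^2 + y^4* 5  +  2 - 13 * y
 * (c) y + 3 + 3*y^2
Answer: b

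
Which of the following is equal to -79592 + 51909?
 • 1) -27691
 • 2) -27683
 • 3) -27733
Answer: 2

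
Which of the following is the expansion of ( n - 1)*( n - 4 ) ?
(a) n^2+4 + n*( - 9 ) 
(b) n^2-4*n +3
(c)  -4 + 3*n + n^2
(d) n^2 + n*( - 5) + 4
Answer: d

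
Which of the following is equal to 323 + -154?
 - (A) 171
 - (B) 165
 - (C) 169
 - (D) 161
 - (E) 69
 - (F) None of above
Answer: C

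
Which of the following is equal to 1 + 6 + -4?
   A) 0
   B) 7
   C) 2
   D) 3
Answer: D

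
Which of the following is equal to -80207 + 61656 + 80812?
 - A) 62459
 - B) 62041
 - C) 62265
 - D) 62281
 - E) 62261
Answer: E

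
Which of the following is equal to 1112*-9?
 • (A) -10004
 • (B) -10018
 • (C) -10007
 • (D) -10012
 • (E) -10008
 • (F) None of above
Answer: E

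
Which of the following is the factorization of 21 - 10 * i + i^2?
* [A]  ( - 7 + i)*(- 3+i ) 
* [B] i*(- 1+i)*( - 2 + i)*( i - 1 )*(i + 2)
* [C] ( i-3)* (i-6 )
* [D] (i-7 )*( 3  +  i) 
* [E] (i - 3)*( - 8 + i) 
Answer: A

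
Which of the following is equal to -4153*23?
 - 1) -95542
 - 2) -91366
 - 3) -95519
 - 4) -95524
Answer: 3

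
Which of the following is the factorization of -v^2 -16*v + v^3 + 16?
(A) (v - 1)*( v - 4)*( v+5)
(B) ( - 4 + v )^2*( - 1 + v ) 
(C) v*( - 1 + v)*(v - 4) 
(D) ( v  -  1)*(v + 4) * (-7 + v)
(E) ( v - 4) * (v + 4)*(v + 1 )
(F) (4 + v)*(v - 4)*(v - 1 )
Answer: F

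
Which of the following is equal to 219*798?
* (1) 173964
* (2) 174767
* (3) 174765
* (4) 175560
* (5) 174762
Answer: 5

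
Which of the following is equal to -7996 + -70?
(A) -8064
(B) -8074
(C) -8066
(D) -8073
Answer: C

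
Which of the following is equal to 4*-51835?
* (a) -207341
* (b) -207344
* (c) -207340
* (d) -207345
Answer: c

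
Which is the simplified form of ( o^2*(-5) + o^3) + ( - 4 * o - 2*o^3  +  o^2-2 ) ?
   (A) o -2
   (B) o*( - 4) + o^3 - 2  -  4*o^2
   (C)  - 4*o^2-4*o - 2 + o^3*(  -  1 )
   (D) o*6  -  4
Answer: C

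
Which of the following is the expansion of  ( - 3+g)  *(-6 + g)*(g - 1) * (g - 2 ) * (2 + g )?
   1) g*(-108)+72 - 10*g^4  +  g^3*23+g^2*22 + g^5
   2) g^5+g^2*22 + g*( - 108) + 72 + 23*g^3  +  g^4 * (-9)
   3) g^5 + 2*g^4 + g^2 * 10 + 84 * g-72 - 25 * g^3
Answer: 1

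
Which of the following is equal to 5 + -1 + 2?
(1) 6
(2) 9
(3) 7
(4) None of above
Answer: 1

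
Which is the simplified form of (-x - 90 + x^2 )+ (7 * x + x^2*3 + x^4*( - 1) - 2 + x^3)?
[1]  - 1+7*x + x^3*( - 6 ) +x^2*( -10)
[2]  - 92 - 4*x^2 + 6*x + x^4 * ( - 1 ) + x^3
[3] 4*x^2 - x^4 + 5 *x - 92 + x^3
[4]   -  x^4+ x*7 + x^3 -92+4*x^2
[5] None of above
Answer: 5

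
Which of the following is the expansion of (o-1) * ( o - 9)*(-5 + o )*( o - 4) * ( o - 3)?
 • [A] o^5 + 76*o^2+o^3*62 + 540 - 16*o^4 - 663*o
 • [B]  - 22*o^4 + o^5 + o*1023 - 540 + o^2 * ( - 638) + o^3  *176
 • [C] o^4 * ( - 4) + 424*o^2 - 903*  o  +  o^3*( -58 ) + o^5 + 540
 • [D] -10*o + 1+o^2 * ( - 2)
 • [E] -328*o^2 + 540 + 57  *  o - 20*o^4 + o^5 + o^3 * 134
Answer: B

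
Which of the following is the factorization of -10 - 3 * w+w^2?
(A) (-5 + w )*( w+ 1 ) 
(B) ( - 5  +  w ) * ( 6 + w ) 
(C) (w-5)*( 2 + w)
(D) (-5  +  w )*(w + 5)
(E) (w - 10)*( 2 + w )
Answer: C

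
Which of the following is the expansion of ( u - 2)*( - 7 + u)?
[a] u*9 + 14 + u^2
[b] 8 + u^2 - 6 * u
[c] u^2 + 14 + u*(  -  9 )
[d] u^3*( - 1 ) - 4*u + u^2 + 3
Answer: c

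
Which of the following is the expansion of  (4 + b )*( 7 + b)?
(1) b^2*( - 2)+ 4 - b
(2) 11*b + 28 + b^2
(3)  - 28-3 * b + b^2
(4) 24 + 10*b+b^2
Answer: 2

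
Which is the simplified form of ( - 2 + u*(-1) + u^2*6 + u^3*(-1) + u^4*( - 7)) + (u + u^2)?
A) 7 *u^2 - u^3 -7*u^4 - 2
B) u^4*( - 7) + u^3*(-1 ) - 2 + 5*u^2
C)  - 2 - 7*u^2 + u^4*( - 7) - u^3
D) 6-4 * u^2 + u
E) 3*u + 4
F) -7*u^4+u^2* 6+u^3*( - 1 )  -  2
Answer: A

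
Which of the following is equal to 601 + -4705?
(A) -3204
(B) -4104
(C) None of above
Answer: B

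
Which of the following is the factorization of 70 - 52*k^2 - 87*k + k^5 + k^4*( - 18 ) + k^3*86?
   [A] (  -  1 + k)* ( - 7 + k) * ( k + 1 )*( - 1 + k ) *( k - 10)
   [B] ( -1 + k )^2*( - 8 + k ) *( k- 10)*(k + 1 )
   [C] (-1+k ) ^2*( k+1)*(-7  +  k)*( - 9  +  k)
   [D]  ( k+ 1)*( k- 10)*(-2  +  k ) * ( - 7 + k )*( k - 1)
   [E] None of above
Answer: A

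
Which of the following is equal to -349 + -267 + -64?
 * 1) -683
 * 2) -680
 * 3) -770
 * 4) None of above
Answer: 2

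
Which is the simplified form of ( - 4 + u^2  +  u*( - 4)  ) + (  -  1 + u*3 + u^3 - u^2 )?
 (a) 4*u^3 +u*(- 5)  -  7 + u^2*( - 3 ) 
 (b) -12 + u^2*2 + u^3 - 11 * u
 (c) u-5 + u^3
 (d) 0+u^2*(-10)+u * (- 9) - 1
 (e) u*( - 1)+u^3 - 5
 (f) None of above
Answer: e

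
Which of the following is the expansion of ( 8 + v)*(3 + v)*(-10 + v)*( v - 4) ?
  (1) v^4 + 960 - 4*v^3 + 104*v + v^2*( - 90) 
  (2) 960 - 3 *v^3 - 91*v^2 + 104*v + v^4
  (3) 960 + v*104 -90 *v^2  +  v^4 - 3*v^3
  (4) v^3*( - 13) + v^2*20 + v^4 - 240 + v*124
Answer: 3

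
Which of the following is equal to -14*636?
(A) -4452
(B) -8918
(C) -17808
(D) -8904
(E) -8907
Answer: D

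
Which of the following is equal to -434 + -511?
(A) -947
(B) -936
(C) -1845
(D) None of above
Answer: D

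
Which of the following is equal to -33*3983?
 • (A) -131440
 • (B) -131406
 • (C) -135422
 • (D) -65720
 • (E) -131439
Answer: E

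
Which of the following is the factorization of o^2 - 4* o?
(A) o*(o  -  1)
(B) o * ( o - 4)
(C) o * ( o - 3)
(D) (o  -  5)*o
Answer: B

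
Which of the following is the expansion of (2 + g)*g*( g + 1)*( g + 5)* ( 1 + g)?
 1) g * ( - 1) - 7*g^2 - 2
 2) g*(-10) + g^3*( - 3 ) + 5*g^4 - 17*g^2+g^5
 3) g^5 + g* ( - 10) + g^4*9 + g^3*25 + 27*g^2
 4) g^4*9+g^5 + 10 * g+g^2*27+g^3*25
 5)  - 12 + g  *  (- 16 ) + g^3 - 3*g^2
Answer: 4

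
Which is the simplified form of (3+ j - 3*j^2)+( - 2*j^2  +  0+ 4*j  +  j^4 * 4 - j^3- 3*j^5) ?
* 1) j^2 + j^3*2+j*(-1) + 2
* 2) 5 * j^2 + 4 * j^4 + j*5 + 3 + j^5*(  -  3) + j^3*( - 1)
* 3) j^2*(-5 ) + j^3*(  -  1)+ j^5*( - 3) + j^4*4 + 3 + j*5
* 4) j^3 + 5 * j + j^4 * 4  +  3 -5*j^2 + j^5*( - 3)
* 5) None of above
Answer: 3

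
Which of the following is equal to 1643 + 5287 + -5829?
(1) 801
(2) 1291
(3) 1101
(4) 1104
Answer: 3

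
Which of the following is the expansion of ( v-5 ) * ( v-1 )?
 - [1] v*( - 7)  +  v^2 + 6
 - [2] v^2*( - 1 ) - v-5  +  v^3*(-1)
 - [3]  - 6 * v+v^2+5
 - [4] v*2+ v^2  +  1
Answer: 3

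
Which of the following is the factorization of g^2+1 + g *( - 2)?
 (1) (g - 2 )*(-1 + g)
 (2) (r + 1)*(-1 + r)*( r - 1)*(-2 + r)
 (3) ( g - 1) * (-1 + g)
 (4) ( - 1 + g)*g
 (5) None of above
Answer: 3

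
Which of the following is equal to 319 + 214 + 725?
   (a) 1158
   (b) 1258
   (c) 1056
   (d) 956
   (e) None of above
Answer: b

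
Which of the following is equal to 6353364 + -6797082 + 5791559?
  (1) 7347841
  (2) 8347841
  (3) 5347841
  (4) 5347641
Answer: 3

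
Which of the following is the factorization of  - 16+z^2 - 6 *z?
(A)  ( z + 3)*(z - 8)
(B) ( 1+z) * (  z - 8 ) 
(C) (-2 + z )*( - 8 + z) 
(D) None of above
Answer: D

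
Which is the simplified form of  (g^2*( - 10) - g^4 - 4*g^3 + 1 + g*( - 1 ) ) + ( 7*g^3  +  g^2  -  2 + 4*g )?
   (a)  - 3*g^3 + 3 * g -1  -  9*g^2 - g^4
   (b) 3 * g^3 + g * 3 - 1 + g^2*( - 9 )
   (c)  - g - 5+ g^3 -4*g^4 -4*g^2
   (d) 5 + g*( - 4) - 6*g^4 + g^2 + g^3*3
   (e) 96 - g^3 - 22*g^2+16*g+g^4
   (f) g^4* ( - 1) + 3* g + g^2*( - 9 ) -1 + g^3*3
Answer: f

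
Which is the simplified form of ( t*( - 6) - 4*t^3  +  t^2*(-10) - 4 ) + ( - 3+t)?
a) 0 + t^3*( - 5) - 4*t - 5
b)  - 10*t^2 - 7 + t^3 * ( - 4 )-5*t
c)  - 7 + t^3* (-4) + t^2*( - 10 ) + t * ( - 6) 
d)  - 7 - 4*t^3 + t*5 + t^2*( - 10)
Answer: b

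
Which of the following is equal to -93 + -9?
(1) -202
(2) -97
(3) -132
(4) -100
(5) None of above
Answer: 5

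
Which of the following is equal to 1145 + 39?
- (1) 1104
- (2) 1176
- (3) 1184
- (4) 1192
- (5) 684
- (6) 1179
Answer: 3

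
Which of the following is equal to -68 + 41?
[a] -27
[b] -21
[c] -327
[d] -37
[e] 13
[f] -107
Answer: a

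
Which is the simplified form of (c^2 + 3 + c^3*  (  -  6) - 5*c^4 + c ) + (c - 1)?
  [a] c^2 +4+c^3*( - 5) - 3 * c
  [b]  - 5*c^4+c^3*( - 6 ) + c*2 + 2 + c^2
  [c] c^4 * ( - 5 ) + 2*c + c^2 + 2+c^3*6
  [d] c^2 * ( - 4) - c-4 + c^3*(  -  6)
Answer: b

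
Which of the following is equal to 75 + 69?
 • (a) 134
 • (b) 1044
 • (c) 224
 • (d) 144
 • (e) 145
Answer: d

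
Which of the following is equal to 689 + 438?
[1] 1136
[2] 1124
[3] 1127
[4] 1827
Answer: 3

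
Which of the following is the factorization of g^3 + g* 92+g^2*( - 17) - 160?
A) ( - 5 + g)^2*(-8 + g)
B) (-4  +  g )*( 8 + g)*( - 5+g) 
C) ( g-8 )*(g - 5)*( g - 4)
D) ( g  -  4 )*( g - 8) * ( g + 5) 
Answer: C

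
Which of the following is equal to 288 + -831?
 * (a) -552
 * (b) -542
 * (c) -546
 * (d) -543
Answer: d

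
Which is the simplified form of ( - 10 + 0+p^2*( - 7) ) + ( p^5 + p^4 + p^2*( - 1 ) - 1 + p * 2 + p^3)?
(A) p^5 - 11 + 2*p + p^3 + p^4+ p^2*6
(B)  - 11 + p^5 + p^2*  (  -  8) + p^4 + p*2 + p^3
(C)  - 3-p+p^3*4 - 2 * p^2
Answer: B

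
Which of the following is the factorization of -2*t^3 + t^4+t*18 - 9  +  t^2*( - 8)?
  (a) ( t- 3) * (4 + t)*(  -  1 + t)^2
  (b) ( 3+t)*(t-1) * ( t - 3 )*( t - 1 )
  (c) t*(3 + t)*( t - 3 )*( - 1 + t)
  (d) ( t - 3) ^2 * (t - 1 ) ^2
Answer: b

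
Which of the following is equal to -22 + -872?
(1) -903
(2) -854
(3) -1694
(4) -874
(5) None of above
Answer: 5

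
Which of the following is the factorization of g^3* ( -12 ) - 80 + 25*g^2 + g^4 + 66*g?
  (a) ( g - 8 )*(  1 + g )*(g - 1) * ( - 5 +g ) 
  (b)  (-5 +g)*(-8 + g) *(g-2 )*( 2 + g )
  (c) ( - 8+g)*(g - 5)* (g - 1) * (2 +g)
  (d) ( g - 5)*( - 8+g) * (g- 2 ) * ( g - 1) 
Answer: c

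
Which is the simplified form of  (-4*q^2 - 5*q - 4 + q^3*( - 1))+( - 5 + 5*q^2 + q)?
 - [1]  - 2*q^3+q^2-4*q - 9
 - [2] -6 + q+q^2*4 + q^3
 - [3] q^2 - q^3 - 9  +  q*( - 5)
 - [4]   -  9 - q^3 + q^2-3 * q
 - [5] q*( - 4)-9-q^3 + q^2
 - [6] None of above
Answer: 5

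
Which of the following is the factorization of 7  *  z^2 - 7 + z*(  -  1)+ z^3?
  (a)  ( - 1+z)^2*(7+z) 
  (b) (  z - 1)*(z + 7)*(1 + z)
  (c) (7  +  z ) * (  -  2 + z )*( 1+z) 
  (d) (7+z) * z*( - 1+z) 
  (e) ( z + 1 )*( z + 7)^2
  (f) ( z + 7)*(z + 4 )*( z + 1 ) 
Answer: b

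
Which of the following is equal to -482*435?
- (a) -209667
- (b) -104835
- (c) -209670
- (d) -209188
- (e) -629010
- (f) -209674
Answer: c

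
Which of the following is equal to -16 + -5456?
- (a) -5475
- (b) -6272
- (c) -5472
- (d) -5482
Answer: c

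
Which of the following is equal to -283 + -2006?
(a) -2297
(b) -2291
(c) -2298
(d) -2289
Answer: d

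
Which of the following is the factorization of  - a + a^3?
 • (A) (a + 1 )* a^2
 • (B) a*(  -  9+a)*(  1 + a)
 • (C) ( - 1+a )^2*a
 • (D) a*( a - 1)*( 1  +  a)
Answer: D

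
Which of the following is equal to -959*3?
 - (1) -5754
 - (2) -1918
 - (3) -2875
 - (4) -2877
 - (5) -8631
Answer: 4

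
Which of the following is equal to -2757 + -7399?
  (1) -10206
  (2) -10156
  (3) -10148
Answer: 2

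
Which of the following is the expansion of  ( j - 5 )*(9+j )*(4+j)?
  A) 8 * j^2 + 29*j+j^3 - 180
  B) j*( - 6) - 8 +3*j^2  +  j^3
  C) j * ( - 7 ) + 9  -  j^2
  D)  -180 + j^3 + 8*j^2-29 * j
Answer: D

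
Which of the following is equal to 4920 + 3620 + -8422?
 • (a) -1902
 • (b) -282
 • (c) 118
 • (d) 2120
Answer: c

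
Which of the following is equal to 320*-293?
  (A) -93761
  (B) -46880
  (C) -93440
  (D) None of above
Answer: D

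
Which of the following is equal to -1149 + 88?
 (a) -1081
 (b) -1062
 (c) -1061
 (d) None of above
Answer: c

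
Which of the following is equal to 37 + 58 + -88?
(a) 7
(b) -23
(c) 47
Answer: a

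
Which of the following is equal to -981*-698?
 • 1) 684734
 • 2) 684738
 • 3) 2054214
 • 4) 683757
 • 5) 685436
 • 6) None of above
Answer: 2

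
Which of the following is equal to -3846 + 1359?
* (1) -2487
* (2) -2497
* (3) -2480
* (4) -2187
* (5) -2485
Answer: 1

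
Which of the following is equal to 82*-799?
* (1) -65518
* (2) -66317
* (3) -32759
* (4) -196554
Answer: 1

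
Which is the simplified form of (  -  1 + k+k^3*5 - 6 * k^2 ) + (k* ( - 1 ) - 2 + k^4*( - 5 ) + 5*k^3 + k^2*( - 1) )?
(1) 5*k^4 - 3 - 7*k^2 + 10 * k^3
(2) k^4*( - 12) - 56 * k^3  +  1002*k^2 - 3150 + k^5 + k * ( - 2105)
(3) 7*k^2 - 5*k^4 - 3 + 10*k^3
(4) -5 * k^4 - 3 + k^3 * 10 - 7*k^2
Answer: 4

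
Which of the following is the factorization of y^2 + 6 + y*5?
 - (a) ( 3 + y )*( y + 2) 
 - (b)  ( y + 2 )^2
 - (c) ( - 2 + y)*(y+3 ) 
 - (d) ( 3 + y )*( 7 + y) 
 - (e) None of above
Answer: a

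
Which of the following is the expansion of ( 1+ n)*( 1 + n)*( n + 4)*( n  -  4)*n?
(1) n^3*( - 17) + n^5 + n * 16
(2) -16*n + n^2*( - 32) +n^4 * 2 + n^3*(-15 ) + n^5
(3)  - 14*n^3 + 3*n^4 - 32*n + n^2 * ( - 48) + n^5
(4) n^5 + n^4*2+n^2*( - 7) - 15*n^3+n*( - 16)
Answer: 2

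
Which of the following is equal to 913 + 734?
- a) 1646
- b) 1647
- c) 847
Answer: b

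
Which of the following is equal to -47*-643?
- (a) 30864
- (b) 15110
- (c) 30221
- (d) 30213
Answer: c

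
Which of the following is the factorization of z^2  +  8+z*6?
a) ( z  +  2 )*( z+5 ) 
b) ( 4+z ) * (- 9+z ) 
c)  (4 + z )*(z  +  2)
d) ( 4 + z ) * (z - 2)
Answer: c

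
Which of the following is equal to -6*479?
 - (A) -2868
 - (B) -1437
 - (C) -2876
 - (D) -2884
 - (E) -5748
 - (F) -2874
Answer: F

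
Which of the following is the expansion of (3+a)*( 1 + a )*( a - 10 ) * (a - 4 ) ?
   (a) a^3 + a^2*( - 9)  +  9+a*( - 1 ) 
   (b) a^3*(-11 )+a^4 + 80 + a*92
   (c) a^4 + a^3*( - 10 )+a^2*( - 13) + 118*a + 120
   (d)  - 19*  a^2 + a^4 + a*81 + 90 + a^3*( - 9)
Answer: c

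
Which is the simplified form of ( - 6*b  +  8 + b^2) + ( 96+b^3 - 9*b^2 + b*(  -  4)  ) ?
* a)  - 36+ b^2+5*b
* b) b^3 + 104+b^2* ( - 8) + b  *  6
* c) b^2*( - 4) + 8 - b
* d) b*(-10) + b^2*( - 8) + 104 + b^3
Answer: d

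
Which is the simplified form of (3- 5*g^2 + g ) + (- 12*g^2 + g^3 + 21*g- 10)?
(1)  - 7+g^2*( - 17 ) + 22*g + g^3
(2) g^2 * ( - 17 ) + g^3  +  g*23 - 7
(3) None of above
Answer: 1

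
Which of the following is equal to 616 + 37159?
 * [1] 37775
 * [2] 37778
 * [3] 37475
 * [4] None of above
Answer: 1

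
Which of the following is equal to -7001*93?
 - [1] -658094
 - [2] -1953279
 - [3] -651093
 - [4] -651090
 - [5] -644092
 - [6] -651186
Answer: 3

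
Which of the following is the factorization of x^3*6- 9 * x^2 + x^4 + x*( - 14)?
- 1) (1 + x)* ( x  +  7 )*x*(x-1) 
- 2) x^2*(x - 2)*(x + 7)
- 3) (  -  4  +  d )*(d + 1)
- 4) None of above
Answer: 4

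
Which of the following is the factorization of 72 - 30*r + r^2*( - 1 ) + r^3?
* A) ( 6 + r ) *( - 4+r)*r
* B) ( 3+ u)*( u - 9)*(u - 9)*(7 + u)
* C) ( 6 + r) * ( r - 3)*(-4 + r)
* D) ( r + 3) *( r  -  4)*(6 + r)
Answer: C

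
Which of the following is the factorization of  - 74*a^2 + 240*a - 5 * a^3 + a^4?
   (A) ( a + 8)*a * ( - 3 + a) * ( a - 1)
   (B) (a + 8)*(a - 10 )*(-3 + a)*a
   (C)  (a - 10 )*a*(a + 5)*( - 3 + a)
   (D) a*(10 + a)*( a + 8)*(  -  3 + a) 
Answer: B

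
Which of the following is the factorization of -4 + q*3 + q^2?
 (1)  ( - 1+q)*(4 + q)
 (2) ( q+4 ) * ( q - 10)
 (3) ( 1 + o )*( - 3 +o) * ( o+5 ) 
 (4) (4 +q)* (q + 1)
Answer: 1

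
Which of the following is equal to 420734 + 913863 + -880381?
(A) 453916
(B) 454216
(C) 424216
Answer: B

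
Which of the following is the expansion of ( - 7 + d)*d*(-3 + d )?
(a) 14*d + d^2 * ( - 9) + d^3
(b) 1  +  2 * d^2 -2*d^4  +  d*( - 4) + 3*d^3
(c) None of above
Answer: c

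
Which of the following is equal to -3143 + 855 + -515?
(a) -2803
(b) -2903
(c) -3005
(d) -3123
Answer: a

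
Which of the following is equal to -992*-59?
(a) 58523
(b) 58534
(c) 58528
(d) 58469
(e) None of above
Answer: c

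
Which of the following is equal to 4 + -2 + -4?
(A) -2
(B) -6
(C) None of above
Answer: A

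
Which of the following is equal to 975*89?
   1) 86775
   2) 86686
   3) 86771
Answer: 1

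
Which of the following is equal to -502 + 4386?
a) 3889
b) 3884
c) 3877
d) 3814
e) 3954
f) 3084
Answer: b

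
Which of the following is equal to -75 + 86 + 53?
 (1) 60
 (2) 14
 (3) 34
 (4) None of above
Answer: 4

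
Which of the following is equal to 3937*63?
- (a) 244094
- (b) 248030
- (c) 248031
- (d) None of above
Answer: c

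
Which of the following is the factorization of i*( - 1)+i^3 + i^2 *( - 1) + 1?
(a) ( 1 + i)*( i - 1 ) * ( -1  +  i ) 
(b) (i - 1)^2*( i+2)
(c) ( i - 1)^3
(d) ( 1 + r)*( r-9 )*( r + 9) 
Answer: a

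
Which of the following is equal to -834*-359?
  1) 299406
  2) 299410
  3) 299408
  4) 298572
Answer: 1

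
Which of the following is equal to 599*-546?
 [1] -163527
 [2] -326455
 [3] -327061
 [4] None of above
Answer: 4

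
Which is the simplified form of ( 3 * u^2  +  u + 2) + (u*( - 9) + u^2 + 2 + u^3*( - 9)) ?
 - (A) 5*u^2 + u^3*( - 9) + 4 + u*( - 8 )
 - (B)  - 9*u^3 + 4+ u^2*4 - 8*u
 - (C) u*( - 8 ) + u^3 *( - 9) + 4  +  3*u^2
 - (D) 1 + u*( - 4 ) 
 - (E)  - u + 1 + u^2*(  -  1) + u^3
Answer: B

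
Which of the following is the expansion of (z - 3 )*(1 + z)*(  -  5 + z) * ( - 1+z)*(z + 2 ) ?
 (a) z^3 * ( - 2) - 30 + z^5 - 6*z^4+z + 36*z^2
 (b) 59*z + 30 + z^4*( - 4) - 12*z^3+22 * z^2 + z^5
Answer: a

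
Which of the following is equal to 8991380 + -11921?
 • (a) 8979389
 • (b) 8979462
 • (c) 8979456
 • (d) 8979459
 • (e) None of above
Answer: d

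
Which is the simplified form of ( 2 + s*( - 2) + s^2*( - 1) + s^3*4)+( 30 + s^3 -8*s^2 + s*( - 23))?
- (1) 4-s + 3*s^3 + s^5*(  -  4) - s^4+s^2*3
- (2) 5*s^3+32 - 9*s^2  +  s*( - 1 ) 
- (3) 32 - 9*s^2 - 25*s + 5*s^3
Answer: 3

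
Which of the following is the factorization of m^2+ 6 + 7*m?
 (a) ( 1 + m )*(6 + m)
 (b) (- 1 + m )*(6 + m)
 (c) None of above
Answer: a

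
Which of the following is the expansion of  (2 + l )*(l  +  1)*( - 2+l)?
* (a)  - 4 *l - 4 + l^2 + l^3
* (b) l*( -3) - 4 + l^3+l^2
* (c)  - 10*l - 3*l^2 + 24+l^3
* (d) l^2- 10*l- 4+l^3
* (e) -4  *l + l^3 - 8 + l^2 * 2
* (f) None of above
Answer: a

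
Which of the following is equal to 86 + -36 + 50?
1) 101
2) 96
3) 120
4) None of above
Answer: 4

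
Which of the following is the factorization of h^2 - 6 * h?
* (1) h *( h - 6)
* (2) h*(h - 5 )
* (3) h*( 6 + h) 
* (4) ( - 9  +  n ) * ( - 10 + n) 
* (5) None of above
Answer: 1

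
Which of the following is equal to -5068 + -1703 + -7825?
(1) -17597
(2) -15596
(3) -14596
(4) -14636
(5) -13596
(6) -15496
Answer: 3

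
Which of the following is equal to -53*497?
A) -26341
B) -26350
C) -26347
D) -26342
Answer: A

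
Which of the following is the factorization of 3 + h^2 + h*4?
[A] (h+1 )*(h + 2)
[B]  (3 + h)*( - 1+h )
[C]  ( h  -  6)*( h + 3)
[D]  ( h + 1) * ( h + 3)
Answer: D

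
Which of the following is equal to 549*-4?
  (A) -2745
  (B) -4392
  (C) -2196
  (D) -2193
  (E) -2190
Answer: C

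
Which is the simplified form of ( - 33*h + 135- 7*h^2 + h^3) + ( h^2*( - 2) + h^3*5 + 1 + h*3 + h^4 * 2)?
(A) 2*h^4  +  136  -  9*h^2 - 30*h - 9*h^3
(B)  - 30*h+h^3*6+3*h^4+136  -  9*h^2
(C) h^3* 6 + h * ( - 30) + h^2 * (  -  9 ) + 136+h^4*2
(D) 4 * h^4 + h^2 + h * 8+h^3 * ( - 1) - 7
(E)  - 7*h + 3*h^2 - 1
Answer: C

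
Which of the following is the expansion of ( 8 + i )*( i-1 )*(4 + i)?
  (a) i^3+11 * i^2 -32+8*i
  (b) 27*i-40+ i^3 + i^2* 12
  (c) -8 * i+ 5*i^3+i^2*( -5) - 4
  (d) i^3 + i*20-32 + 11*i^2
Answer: d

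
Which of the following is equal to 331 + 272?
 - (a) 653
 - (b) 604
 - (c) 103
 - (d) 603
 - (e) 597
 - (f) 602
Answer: d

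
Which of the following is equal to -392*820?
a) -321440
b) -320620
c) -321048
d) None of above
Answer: a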